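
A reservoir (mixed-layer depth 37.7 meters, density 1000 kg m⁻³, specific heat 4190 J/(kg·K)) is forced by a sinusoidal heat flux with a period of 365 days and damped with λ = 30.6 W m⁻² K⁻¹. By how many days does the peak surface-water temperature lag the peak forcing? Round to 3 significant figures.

46.4 days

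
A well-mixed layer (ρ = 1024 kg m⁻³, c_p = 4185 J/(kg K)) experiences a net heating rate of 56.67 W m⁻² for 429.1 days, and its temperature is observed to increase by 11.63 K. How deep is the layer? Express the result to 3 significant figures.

42.2 m

Heat input Q = F Δt = 56.67 × 3.71×10^7 s = 2.10×10^9 J/m².
Required areal heat capacity C = Q / ΔT = 1.81×10^8 J/(m²·K).
Depth D = C / (ρ c_p) = 1.81×10^8 / (1024 × 4185) = 42.2 m.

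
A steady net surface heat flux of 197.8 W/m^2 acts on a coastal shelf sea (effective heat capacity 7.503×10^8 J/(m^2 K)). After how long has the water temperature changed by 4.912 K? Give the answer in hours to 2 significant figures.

Areal heat capacity C = 7.503×10^8 J/(m^2 K) (given).
Time required: Δt = C ΔT / F = 7.50×10^8 × 4.912 / 197.8 = 1.86×10^7 s.
In hours: 1.86×10^7 s / (3600 s/hour) = 5180 hours.

5200 hours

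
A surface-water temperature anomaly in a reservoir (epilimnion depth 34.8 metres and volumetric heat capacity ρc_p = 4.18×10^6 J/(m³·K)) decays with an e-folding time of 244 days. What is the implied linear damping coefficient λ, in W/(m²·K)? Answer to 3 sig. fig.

6.90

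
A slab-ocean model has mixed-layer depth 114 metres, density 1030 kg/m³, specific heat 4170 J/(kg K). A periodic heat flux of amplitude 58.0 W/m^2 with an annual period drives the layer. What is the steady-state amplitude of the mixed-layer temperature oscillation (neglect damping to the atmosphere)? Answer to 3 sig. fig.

Areal heat capacity C = ρ c_p D = 1030 × 4170 × 114 = 4.90×10^8 J/(m^2 K).
Angular frequency ω = 2π / T = 2π / 3.15×10^7 s = 1.99×10^-7 s⁻¹.
Cω = 4.90×10^8 × 1.99×10^-7 = 97.6 W/(m²·K).
Amplitude A = F₀ / (Cω) = 58.0 / 97.6 = 0.595 K.

0.595 K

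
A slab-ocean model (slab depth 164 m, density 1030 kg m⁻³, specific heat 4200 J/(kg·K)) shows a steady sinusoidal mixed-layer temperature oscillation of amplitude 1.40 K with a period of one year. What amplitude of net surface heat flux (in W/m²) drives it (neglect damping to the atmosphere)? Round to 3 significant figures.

Areal heat capacity C = ρ c_p D = 1030 × 4200 × 164 = 7.09×10^8 J/(m^2 K).
ω = 2π / 3.15×10^7 s = 1.99×10^-7 s⁻¹.
Cω = 7.09×10^8 × 1.99×10^-7 = 141 W/(m²·K).
F₀ = A × Cω = 1.40 × 141 = 198 W/m².

198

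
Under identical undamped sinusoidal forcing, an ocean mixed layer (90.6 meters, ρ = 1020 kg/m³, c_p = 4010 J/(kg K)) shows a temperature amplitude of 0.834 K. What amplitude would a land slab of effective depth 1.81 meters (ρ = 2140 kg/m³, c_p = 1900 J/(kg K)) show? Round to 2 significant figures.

42 K

C_ocean = 3.71×10^8 J/(m²·K); C_land = 7.36×10^6 J/(m²·K).
A ∝ 1/C ⇒ A_land = A_ocean × C_ocean/C_land = 0.834 × 50.4 = 42.0 K.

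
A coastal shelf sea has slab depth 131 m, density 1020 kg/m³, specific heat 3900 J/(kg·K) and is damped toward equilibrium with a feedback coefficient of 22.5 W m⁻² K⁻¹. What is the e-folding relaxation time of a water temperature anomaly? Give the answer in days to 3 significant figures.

268 days

Areal heat capacity C = ρ c_p D = 1020 × 3900 × 131 = 5.21×10^8 J m⁻² K⁻¹.
Relaxation time τ = C / λ = 5.21×10^8 / 22.5 = 2.32×10^7 s.
In days: 2.32×10^7 s / (86400 s/day) = 268 days.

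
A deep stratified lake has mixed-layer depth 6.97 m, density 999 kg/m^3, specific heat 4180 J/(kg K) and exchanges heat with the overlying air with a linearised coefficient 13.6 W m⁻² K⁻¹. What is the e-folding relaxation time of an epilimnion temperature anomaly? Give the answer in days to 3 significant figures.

24.8 days

Areal heat capacity C = ρ c_p D = 999 × 4180 × 6.97 = 2.91×10^7 J m⁻² K⁻¹.
Relaxation time τ = C / λ = 2.91×10^7 / 13.6 = 2.14×10^6 s.
In days: 2.14×10^6 s / (86400 s/day) = 24.8 days.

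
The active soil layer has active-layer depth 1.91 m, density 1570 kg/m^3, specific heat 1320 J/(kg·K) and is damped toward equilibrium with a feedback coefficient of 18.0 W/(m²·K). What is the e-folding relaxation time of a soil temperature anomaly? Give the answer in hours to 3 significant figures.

Areal heat capacity C = ρ c_p D = 1570 × 1320 × 1.91 = 3.96×10^6 J/(m^2 K).
Relaxation time τ = C / λ = 3.96×10^6 / 18.0 = 2.20×10^5 s.
In hours: 2.20×10^5 s / (3600 s/hour) = 61.1 hours.

61.1 hours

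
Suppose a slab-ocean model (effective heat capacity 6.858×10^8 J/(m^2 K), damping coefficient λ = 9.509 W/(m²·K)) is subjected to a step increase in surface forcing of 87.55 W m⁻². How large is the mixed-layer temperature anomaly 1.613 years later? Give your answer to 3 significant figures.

4.66 K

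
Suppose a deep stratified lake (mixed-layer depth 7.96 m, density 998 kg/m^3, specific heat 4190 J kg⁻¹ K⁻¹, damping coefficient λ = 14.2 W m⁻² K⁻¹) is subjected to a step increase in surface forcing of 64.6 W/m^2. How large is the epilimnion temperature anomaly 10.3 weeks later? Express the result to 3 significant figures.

Areal heat capacity C = ρ c_p D = 998 × 4190 × 7.96 = 3.33×10^7 J/(m^2 K).
τ = C / λ = 3.33×10^7 / 14.2 = 2.34×10^6 s.
Equilibrium anomaly ΔT_eq = F / λ = 64.6 / 14.2 = 4.55 K.
t = 10.3 weeks = 6.23×10^6 s, so t/τ = 2.66.
ΔT(t) = ΔT_eq (1 − e^(−t/τ)) = 4.55 × (1 − e^−2.66) = 4.23 K.

4.23 K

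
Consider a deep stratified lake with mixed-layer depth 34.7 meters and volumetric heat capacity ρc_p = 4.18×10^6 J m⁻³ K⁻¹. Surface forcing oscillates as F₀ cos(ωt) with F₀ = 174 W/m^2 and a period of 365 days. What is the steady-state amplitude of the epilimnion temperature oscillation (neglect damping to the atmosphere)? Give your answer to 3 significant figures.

Areal heat capacity C = ρc_p × D = 4.18×10^6 × 34.7 = 1.45×10^8 J/(m²·K).
Angular frequency ω = 2π / T = 2π / 3.15×10^7 s = 1.99×10^-7 s⁻¹.
Cω = 1.45×10^8 × 1.99×10^-7 = 28.9 W/(m²·K).
Amplitude A = F₀ / (Cω) = 174 / 28.9 = 6.02 K.

6.02 K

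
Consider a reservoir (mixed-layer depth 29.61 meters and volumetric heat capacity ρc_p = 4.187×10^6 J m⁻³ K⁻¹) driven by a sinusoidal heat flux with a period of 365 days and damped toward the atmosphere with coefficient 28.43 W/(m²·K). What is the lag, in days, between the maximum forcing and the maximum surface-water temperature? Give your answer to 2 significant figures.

Areal heat capacity C = ρc_p × D = 4.187×10^6 × 29.61 = 1.24×10^8 J/(m^2 K).
ω = 2π / 3.15×10^7 s = 1.99×10^-7 s⁻¹.
Phase lag φ = arctan(Cω/λ) = arctan(24.7/28.43) = 0.715 rad.
Time lag = φ / ω = 0.715 / 1.99×10^-7 = 3.59×10^6 s = 41.6 days.

42 days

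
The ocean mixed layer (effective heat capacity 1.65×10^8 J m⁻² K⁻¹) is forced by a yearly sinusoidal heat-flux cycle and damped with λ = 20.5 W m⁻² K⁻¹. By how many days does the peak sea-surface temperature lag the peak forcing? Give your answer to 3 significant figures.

58.9 days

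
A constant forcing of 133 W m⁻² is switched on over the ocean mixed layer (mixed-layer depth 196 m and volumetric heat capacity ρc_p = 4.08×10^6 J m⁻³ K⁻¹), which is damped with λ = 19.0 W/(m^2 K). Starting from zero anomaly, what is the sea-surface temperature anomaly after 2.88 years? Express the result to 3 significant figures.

6.19 K

Areal heat capacity C = ρc_p × D = 4.08×10^6 × 196 = 8.00×10^8 J/(m²·K).
τ = C / λ = 8.00×10^8 / 19.0 = 4.21×10^7 s.
Equilibrium anomaly ΔT_eq = F / λ = 133 / 19.0 = 7.00 K.
t = 2.88 years = 9.09×10^7 s, so t/τ = 2.16.
ΔT(t) = ΔT_eq (1 − e^(−t/τ)) = 7.00 × (1 − e^−2.16) = 6.19 K.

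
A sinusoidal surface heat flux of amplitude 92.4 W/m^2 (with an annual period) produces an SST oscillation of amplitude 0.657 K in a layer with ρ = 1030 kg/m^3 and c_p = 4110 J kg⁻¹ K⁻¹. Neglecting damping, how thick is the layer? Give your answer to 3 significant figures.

ω = 2π / 3.15×10^7 s = 1.99×10^-7 s⁻¹.
Required C = F₀ / (A ω) = 92.4 / (0.657 × 1.99×10^-7) = 7.06×10^8 J/(m²·K).
D = C / (ρ c_p) = 7.06×10^8 / (1030 × 4110) = 167 m.

167 m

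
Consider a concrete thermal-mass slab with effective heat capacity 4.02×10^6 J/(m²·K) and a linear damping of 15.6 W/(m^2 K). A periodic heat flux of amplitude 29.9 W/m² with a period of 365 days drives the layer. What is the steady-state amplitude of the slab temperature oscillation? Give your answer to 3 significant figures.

1.91 K

Areal heat capacity C = 4.02×10^6 J/(m²·K) (given).
Angular frequency ω = 2π / T = 2π / 3.15×10^7 s = 1.99×10^-7 s⁻¹.
√((Cω)² + λ²) = √((0.801)² + 15.6²) = 15.6 W/(m²·K).
Amplitude A = F₀ / √((Cω)²+λ²) = 29.9 / 15.6 = 1.91 K.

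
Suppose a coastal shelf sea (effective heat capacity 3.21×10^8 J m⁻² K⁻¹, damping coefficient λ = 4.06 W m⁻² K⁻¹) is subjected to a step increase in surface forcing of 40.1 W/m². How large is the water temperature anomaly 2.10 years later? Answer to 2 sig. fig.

Areal heat capacity C = 3.21×10^8 J m⁻² K⁻¹ (given).
τ = C / λ = 3.21×10^8 / 4.06 = 7.91×10^7 s.
Equilibrium anomaly ΔT_eq = F / λ = 40.1 / 4.06 = 9.88 K.
t = 2.10 years = 6.63×10^7 s, so t/τ = 0.838.
ΔT(t) = ΔT_eq (1 − e^(−t/τ)) = 9.88 × (1 − e^−0.838) = 5.61 K.

5.6 K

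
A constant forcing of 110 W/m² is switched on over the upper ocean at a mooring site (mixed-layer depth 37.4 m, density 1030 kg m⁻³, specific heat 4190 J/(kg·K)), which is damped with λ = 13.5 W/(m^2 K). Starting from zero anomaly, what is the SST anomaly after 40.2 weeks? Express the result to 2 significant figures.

7.1 K

Areal heat capacity C = ρ c_p D = 1030 × 4190 × 37.4 = 1.61×10^8 J/(m^2 K).
τ = C / λ = 1.61×10^8 / 13.5 = 1.20×10^7 s.
Equilibrium anomaly ΔT_eq = F / λ = 110 / 13.5 = 8.15 K.
t = 40.2 weeks = 2.43×10^7 s, so t/τ = 2.03.
ΔT(t) = ΔT_eq (1 − e^(−t/τ)) = 8.15 × (1 − e^−2.03) = 7.08 K.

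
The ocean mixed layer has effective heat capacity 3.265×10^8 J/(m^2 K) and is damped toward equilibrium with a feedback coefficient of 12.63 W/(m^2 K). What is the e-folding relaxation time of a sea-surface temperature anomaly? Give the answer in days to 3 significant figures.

299 days

Areal heat capacity C = 3.265×10^8 J/(m^2 K) (given).
Relaxation time τ = C / λ = 3.26×10^8 / 12.63 = 2.59×10^7 s.
In days: 2.59×10^7 s / (86400 s/day) = 299 days.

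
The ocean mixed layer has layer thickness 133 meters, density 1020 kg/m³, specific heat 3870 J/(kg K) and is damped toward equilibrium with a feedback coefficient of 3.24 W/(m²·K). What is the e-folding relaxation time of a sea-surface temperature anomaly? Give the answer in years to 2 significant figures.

Areal heat capacity C = ρ c_p D = 1020 × 3870 × 133 = 5.25×10^8 J m⁻² K⁻¹.
Relaxation time τ = C / λ = 5.25×10^8 / 3.24 = 1.62×10^8 s.
In years: 1.62×10^8 s / (3.156×10^7 s/year) = 5.13 years.

5.1 years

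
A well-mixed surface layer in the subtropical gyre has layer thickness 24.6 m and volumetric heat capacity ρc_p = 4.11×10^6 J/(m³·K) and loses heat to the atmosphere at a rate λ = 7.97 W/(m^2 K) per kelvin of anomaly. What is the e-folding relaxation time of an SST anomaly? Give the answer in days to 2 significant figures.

150 days

Areal heat capacity C = ρc_p × D = 4.11×10^6 × 24.6 = 1.01×10^8 J/(m²·K).
Relaxation time τ = C / λ = 1.01×10^8 / 7.97 = 1.27×10^7 s.
In days: 1.27×10^7 s / (86400 s/day) = 147 days.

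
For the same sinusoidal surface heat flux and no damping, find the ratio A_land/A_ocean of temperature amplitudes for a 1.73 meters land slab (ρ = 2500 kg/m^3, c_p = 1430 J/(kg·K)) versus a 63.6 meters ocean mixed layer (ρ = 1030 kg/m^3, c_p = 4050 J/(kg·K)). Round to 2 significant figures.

C_ocean = 1030 × 4050 × 63.6 = 2.65×10^8 J/(m²·K).
C_land = 2500 × 1430 × 1.73 = 6.18×10^6 J/(m²·K).
Undamped amplitude ∝ 1/C, so A_land/A_ocean = C_ocean/C_land = 42.9.

43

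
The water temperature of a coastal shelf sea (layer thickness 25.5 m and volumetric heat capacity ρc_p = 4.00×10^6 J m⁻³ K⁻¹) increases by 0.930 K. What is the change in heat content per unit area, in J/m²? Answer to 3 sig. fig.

9.49×10^7

Areal heat capacity C = ρc_p × D = 4.00×10^6 × 25.5 = 1.02×10^8 J m⁻² K⁻¹.
ΔQ = C ΔT = 1.02×10^8 × 0.930 = 9.49×10^7 J/m².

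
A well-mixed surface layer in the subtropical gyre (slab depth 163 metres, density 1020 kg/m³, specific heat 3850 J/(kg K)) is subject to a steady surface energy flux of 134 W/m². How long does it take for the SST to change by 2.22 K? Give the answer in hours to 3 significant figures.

2950 hours

Areal heat capacity C = ρ c_p D = 1020 × 3850 × 163 = 6.40×10^8 J/(m^2 K).
Time required: Δt = C ΔT / F = 6.40×10^8 × 2.22 / 134 = 1.06×10^7 s.
In hours: 1.06×10^7 s / (3600 s/hour) = 2950 hours.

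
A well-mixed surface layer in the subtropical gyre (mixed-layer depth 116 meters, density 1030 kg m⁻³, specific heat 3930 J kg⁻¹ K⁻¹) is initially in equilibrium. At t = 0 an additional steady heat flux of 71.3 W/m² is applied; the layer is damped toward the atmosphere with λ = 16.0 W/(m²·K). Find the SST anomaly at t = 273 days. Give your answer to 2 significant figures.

2.5 K

Areal heat capacity C = ρ c_p D = 1030 × 3930 × 116 = 4.70×10^8 J m⁻² K⁻¹.
τ = C / λ = 4.70×10^8 / 16.0 = 2.93×10^7 s.
Equilibrium anomaly ΔT_eq = F / λ = 71.3 / 16.0 = 4.46 K.
t = 273 days = 2.36×10^7 s, so t/τ = 0.804.
ΔT(t) = ΔT_eq (1 − e^(−t/τ)) = 4.46 × (1 − e^−0.804) = 2.46 K.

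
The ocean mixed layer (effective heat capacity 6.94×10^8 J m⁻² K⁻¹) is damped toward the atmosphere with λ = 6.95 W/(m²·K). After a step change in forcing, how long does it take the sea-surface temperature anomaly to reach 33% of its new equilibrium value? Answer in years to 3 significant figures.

1.27 years

Areal heat capacity C = 6.94×10^8 J m⁻² K⁻¹ (given).
τ = C / λ = 6.94×10^8 / 6.95 = 9.99×10^7 s.
Fraction reached: 1 − e^(−t/τ) = 0.33 ⇒ t = −τ ln(1 − 0.33) = τ × 0.400.
t = 4.00×10^7 s = 1.27 years.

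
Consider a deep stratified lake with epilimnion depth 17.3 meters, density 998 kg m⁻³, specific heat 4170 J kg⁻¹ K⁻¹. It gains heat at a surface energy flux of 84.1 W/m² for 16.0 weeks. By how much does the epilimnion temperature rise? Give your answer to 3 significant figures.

Areal heat capacity C = ρ c_p D = 998 × 4170 × 17.3 = 7.20×10^7 J/(m^2 K).
Net heat input Q = F Δt = 84.1 × (16.0 weeks × 6.048×10^5 s/week) = 8.14×10^8 J/m².
ΔT = Q / C = 8.14×10^8 / 7.20×10^7 = 11.3 K.

11.3 K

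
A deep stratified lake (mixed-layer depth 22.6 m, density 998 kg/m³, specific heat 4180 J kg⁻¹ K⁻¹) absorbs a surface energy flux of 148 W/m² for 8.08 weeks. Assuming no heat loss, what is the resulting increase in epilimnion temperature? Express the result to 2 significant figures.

Areal heat capacity C = ρ c_p D = 998 × 4180 × 22.6 = 9.43×10^7 J/(m²·K).
Net heat input Q = F Δt = 148 × (8.08 weeks × 6.048×10^5 s/week) = 7.23×10^8 J/m².
ΔT = Q / C = 7.23×10^8 / 9.43×10^7 = 7.67 K.

7.7 K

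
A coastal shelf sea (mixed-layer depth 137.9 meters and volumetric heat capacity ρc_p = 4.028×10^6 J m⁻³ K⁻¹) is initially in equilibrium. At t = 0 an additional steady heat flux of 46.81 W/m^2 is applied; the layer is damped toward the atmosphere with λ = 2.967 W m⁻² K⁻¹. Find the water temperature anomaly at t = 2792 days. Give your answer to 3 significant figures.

11.4 K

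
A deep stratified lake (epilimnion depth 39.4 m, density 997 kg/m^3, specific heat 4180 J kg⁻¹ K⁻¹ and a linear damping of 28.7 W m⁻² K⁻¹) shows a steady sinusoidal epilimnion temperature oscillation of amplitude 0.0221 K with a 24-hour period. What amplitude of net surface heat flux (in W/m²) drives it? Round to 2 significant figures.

Areal heat capacity C = ρ c_p D = 997 × 4180 × 39.4 = 1.64×10^8 J/(m²·K).
ω = 2π / 86400 s = 7.27×10^-5 s⁻¹.
√((Cω)² + λ²) = √((11900)² + 28.7²) = 11900 W/(m²·K).
F₀ = A × √((Cω)²+λ²) = 0.0221 × 11900 = 264 W/m².

260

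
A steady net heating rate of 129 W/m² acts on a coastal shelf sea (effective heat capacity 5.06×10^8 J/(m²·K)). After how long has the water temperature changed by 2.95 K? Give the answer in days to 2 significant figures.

130 days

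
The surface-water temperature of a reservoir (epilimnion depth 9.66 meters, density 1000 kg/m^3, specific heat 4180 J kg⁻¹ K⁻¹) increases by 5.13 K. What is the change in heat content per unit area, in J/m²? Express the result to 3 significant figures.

Areal heat capacity C = ρ c_p D = 1000 × 4180 × 9.66 = 4.04×10^7 J/(m^2 K).
ΔQ = C ΔT = 4.04×10^7 × 5.13 = 2.07×10^8 J/m².

2.07×10^8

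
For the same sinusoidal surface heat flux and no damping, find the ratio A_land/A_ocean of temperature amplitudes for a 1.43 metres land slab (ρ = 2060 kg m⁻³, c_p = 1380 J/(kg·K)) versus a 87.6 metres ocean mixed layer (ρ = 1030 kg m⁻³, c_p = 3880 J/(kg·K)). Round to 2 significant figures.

C_ocean = 1030 × 3880 × 87.6 = 3.50×10^8 J/(m²·K).
C_land = 2060 × 1380 × 1.43 = 4.07×10^6 J/(m²·K).
Undamped amplitude ∝ 1/C, so A_land/A_ocean = C_ocean/C_land = 86.1.

86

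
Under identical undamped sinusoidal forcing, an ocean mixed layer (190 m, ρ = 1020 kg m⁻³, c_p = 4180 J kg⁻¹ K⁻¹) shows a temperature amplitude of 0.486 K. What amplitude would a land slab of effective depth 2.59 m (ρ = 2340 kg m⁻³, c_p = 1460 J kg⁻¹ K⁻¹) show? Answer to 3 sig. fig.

44.5 K

C_ocean = 8.10×10^8 J/(m²·K); C_land = 8.85×10^6 J/(m²·K).
A ∝ 1/C ⇒ A_land = A_ocean × C_ocean/C_land = 0.486 × 91.6 = 44.5 K.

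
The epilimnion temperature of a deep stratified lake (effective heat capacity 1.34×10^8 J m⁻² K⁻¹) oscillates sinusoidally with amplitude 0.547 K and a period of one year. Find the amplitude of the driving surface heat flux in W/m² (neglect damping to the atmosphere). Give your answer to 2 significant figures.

15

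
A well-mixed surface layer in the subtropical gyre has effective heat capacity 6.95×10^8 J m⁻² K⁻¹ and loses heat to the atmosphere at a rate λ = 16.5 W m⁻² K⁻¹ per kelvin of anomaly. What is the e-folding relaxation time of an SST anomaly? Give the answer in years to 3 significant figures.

1.33 years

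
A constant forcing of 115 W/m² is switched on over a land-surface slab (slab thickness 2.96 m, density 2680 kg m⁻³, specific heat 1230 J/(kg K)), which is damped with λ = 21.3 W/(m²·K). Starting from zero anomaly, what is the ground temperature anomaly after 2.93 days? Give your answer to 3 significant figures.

2.29 K

Areal heat capacity C = ρ c_p D = 2680 × 1230 × 2.96 = 9.76×10^6 J m⁻² K⁻¹.
τ = C / λ = 9.76×10^6 / 21.3 = 4.58×10^5 s.
Equilibrium anomaly ΔT_eq = F / λ = 115 / 21.3 = 5.40 K.
t = 2.93 days = 2.53×10^5 s, so t/τ = 0.553.
ΔT(t) = ΔT_eq (1 − e^(−t/τ)) = 5.40 × (1 − e^−0.553) = 2.29 K.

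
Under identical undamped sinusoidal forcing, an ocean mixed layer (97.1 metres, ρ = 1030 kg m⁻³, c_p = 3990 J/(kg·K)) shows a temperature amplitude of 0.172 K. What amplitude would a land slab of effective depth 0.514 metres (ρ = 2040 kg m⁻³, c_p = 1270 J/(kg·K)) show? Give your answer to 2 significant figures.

C_ocean = 3.99×10^8 J/(m²·K); C_land = 1.33×10^6 J/(m²·K).
A ∝ 1/C ⇒ A_land = A_ocean × C_ocean/C_land = 0.172 × 300 = 51.5 K.

52 K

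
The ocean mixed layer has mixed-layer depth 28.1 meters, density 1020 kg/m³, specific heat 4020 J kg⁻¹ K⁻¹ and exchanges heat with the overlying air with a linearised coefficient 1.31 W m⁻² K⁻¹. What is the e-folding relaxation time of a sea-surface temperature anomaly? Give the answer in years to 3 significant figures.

Areal heat capacity C = ρ c_p D = 1020 × 4020 × 28.1 = 1.15×10^8 J m⁻² K⁻¹.
Relaxation time τ = C / λ = 1.15×10^8 / 1.31 = 8.80×10^7 s.
In years: 8.80×10^7 s / (3.156×10^7 s/year) = 2.79 years.

2.79 years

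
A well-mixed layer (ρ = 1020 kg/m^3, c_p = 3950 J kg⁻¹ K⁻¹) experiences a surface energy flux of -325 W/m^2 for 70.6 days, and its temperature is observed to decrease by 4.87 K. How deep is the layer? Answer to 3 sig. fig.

Heat input Q = F Δt = -325 × 6.10×10^6 s = -1.98×10^9 J/m².
Required areal heat capacity C = Q / ΔT = 4.07×10^8 J/(m²·K).
Depth D = C / (ρ c_p) = 4.07×10^8 / (1020 × 3950) = 101 m.

101 m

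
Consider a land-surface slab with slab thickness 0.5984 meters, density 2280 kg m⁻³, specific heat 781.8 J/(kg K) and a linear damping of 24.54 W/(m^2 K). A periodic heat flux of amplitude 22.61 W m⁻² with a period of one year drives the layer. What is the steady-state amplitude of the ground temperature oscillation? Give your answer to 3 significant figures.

Areal heat capacity C = ρ c_p D = 2280 × 781.8 × 0.5984 = 1.07×10^6 J/(m²·K).
Angular frequency ω = 2π / T = 2π / 3.15×10^7 s = 1.99×10^-7 s⁻¹.
√((Cω)² + λ²) = √((0.213)² + 24.54²) = 24.5 W/(m²·K).
Amplitude A = F₀ / √((Cω)²+λ²) = 22.61 / 24.5 = 0.921 K.

0.921 K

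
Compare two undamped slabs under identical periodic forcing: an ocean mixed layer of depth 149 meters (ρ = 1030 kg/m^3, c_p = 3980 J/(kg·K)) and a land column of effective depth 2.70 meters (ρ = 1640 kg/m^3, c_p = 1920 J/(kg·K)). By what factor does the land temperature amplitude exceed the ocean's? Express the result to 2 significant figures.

72

C_ocean = 1030 × 3980 × 149 = 6.11×10^8 J/(m²·K).
C_land = 1640 × 1920 × 2.70 = 8.50×10^6 J/(m²·K).
Undamped amplitude ∝ 1/C, so A_land/A_ocean = C_ocean/C_land = 71.8.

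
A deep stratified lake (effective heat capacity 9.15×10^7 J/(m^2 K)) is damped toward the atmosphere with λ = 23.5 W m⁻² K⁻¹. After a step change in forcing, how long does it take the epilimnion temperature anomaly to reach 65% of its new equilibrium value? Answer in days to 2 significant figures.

47 days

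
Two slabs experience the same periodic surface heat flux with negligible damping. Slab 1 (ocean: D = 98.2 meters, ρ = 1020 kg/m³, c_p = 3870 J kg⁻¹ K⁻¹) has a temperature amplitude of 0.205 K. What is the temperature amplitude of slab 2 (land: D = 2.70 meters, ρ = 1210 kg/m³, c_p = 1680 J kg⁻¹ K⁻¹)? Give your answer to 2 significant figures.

C_ocean = 3.88×10^8 J/(m²·K); C_land = 5.49×10^6 J/(m²·K).
A ∝ 1/C ⇒ A_land = A_ocean × C_ocean/C_land = 0.205 × 70.6 = 14.5 K.

14 K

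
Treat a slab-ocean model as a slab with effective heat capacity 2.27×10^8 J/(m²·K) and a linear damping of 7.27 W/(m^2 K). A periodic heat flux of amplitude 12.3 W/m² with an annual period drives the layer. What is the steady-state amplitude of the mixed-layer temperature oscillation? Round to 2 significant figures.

0.27 K

Areal heat capacity C = 2.27×10^8 J/(m²·K) (given).
Angular frequency ω = 2π / T = 2π / 3.15×10^7 s = 1.99×10^-7 s⁻¹.
√((Cω)² + λ²) = √((45.2)² + 7.27²) = 45.8 W/(m²·K).
Amplitude A = F₀ / √((Cω)²+λ²) = 12.3 / 45.8 = 0.269 K.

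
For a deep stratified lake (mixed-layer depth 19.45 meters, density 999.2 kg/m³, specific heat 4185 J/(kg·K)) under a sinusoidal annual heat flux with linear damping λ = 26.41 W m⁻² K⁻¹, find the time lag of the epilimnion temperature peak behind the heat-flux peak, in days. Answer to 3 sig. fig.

32.0 days

Areal heat capacity C = ρ c_p D = 999.2 × 4185 × 19.45 = 8.13×10^7 J/(m²·K).
ω = 2π / 3.15×10^7 s = 1.99×10^-7 s⁻¹.
Phase lag φ = arctan(Cω/λ) = arctan(16.2/26.41) = 0.550 rad.
Time lag = φ / ω = 0.550 / 1.99×10^-7 = 2.76×10^6 s = 32.0 days.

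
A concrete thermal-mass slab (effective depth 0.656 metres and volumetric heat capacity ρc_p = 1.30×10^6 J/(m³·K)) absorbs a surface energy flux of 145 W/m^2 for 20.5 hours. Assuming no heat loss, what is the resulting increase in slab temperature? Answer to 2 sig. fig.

13 K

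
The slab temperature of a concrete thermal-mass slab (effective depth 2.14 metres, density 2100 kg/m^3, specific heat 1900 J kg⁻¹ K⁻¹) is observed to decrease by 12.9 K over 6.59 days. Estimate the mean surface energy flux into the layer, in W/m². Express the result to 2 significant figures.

-190

Areal heat capacity C = ρ c_p D = 2100 × 1900 × 2.14 = 8.54×10^6 J/(m^2 K).
Required heat per unit area: Q = C ΔT = 8.54×10^6 × -12.9 = -1.10×10^8 J/m².
Flux F = Q / Δt = -1.10×10^8 / 5.69×10^5 s = -193 W/m².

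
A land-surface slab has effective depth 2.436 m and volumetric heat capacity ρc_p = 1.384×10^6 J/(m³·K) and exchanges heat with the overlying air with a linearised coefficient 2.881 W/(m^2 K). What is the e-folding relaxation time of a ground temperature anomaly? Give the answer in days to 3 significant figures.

Areal heat capacity C = ρc_p × D = 1.384×10^6 × 2.436 = 3.37×10^6 J/(m^2 K).
Relaxation time τ = C / λ = 3.37×10^6 / 2.881 = 1.17×10^6 s.
In days: 1.17×10^6 s / (86400 s/day) = 13.5 days.

13.5 days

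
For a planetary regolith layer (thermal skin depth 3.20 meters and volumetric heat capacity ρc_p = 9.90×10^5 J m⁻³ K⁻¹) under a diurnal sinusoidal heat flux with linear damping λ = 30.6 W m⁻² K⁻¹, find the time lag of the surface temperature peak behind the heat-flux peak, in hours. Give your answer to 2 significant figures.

Areal heat capacity C = ρc_p × D = 9.90×10^5 × 3.20 = 3.17×10^6 J m⁻² K⁻¹.
ω = 2π / 86400 s = 7.27×10^-5 s⁻¹.
Phase lag φ = arctan(Cω/λ) = arctan(230/30.6) = 1.44 rad.
Time lag = φ / ω = 1.44 / 7.27×10^-5 = 19800 s = 5.50 hours.

5.5 hours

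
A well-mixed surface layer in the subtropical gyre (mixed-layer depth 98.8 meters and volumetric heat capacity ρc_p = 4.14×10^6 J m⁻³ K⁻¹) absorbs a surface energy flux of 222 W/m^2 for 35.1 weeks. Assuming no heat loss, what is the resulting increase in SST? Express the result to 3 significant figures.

11.5 K

Areal heat capacity C = ρc_p × D = 4.14×10^6 × 98.8 = 4.09×10^8 J/(m²·K).
Net heat input Q = F Δt = 222 × (35.1 weeks × 6.048×10^5 s/week) = 4.71×10^9 J/m².
ΔT = Q / C = 4.71×10^9 / 4.09×10^8 = 11.5 K.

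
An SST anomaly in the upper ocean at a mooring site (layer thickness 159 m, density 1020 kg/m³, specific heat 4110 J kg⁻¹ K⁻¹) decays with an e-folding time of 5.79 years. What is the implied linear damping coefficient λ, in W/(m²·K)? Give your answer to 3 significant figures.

3.65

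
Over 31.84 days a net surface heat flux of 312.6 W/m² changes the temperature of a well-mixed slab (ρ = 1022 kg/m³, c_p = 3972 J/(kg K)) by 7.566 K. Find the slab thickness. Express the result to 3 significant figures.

28.0 m

Heat input Q = F Δt = 312.6 × 2.75×10^6 s = 8.60×10^8 J/m².
Required areal heat capacity C = Q / ΔT = 1.14×10^8 J/(m²·K).
Depth D = C / (ρ c_p) = 1.14×10^8 / (1022 × 3972) = 28.0 m.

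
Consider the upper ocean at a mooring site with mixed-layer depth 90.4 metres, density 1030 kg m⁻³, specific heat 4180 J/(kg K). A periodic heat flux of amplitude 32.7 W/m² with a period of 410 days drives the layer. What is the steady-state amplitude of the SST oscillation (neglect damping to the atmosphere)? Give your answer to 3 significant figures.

Areal heat capacity C = ρ c_p D = 1030 × 4180 × 90.4 = 3.89×10^8 J/(m^2 K).
Angular frequency ω = 2π / T = 2π / 3.54×10^7 s = 1.77×10^-7 s⁻¹.
Cω = 3.89×10^8 × 1.77×10^-7 = 69.0 W/(m²·K).
Amplitude A = F₀ / (Cω) = 32.7 / 69.0 = 0.474 K.

0.474 K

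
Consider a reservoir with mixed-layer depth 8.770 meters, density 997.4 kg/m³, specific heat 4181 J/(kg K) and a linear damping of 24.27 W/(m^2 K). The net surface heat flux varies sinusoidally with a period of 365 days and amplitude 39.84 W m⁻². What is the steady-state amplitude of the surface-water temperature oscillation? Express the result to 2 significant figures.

Areal heat capacity C = ρ c_p D = 997.4 × 4181 × 8.770 = 3.66×10^7 J/(m²·K).
Angular frequency ω = 2π / T = 2π / 3.15×10^7 s = 1.99×10^-7 s⁻¹.
√((Cω)² + λ²) = √((7.29)² + 24.27²) = 25.3 W/(m²·K).
Amplitude A = F₀ / √((Cω)²+λ²) = 39.84 / 25.3 = 1.57 K.

1.6 K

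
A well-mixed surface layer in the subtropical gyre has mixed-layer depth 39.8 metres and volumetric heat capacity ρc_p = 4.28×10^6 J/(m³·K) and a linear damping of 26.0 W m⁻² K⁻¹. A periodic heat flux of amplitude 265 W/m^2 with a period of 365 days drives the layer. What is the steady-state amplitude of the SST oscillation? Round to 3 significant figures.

6.20 K

Areal heat capacity C = ρc_p × D = 4.28×10^6 × 39.8 = 1.70×10^8 J m⁻² K⁻¹.
Angular frequency ω = 2π / T = 2π / 3.15×10^7 s = 1.99×10^-7 s⁻¹.
√((Cω)² + λ²) = √((33.9)² + 26.0²) = 42.8 W/(m²·K).
Amplitude A = F₀ / √((Cω)²+λ²) = 265 / 42.8 = 6.20 K.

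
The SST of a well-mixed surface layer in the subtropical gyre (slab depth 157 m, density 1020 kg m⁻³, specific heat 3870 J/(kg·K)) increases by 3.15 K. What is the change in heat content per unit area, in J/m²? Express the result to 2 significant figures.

Areal heat capacity C = ρ c_p D = 1020 × 3870 × 157 = 6.20×10^8 J m⁻² K⁻¹.
ΔQ = C ΔT = 6.20×10^8 × 3.15 = 1.95×10^9 J/m².

2.0×10^9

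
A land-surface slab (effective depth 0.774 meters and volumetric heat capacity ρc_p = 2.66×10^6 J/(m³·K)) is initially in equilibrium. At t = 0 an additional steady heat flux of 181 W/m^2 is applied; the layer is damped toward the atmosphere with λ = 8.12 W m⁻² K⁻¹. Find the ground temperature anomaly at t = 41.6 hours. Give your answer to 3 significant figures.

Areal heat capacity C = ρc_p × D = 2.66×10^6 × 0.774 = 2.06×10^6 J/(m^2 K).
τ = C / λ = 2.06×10^6 / 8.12 = 2.54×10^5 s.
Equilibrium anomaly ΔT_eq = F / λ = 181 / 8.12 = 22.3 K.
t = 41.6 hours = 1.50×10^5 s, so t/τ = 0.591.
ΔT(t) = ΔT_eq (1 − e^(−t/τ)) = 22.3 × (1 − e^−0.591) = 9.94 K.

9.94 K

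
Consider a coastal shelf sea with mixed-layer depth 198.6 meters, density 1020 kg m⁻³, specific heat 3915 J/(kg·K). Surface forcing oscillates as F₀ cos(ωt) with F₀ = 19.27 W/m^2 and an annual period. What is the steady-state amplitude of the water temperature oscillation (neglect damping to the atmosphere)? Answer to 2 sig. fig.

0.12 K

Areal heat capacity C = ρ c_p D = 1020 × 3915 × 198.6 = 7.93×10^8 J/(m²·K).
Angular frequency ω = 2π / T = 2π / 3.15×10^7 s = 1.99×10^-7 s⁻¹.
Cω = 7.93×10^8 × 1.99×10^-7 = 158 W/(m²·K).
Amplitude A = F₀ / (Cω) = 19.27 / 158 = 0.122 K.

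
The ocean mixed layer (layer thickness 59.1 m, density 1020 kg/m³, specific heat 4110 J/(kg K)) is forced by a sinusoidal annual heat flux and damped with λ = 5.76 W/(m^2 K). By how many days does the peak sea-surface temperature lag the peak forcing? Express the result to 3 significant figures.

84.5 days

Areal heat capacity C = ρ c_p D = 1020 × 4110 × 59.1 = 2.48×10^8 J/(m²·K).
ω = 2π / 3.15×10^7 s = 1.99×10^-7 s⁻¹.
Phase lag φ = arctan(Cω/λ) = arctan(49.4/5.76) = 1.45 rad.
Time lag = φ / ω = 1.45 / 1.99×10^-7 = 7.30×10^6 s = 84.5 days.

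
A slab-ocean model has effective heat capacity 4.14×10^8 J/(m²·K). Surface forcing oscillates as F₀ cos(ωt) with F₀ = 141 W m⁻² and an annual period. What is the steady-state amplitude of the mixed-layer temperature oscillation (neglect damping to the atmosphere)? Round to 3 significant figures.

Areal heat capacity C = 4.14×10^8 J/(m²·K) (given).
Angular frequency ω = 2π / T = 2π / 3.15×10^7 s = 1.99×10^-7 s⁻¹.
Cω = 4.14×10^8 × 1.99×10^-7 = 82.5 W/(m²·K).
Amplitude A = F₀ / (Cω) = 141 / 82.5 = 1.71 K.

1.71 K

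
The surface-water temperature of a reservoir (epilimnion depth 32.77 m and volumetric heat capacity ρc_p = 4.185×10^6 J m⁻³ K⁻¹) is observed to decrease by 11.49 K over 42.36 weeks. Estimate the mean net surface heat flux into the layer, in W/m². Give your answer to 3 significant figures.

-61.5

Areal heat capacity C = ρc_p × D = 4.185×10^6 × 32.77 = 1.37×10^8 J/(m^2 K).
Required heat per unit area: Q = C ΔT = 1.37×10^8 × -11.49 = -1.58×10^9 J/m².
Flux F = Q / Δt = -1.58×10^9 / 2.56×10^7 s = -61.5 W/m².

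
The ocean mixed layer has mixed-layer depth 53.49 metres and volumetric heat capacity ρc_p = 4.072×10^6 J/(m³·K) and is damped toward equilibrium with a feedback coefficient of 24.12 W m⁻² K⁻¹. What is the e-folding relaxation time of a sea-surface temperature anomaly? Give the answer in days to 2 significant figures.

100 days

Areal heat capacity C = ρc_p × D = 4.072×10^6 × 53.49 = 2.18×10^8 J m⁻² K⁻¹.
Relaxation time τ = C / λ = 2.18×10^8 / 24.12 = 9.03×10^6 s.
In days: 9.03×10^6 s / (86400 s/day) = 105 days.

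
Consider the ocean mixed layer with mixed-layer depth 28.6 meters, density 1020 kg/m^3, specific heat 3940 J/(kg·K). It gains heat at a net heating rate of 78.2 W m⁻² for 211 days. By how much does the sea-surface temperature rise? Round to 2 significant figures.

Areal heat capacity C = ρ c_p D = 1020 × 3940 × 28.6 = 1.15×10^8 J/(m^2 K).
Net heat input Q = F Δt = 78.2 × (211 days × 86400 s/day) = 1.43×10^9 J/m².
ΔT = Q / C = 1.43×10^9 / 1.15×10^8 = 12.4 K.

12 K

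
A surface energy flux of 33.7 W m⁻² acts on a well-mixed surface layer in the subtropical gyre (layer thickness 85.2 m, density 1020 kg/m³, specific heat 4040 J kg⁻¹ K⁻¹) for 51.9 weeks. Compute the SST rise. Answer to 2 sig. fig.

3.0 K

Areal heat capacity C = ρ c_p D = 1020 × 4040 × 85.2 = 3.51×10^8 J/(m^2 K).
Net heat input Q = F Δt = 33.7 × (51.9 weeks × 6.048×10^5 s/week) = 1.06×10^9 J/m².
ΔT = Q / C = 1.06×10^9 / 3.51×10^8 = 3.01 K.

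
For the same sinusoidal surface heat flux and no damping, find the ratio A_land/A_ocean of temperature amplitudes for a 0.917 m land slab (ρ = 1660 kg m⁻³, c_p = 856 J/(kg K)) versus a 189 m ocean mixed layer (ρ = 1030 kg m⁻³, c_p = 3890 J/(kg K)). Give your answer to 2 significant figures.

580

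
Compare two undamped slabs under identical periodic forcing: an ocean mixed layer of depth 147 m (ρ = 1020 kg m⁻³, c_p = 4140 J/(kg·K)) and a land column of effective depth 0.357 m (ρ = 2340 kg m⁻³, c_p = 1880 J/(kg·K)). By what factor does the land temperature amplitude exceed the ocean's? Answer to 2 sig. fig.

C_ocean = 1020 × 4140 × 147 = 6.21×10^8 J/(m²·K).
C_land = 2340 × 1880 × 0.357 = 1.57×10^6 J/(m²·K).
Undamped amplitude ∝ 1/C, so A_land/A_ocean = C_ocean/C_land = 395.

400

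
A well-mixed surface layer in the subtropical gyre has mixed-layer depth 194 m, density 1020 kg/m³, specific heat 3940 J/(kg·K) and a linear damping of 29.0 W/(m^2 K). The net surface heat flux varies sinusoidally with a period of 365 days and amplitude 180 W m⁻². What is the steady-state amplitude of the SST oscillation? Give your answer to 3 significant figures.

Areal heat capacity C = ρ c_p D = 1020 × 3940 × 194 = 7.80×10^8 J/(m²·K).
Angular frequency ω = 2π / T = 2π / 3.15×10^7 s = 1.99×10^-7 s⁻¹.
√((Cω)² + λ²) = √((155)² + 29.0²) = 158 W/(m²·K).
Amplitude A = F₀ / √((Cω)²+λ²) = 180 / 158 = 1.14 K.

1.14 K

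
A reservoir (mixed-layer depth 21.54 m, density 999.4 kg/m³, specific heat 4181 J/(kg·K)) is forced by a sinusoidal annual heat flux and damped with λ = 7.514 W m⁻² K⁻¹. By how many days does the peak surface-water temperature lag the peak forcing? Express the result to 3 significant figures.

Areal heat capacity C = ρ c_p D = 999.4 × 4181 × 21.54 = 9.00×10^7 J/(m^2 K).
ω = 2π / 3.15×10^7 s = 1.99×10^-7 s⁻¹.
Phase lag φ = arctan(Cω/λ) = arctan(17.9/7.514) = 1.17 rad.
Time lag = φ / ω = 1.17 / 1.99×10^-7 = 5.89×10^6 s = 68.2 days.

68.2 days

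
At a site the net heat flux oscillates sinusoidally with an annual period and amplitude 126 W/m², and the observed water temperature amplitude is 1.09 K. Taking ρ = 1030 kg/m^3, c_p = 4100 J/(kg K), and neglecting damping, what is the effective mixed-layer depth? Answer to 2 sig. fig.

140 m

ω = 2π / 3.15×10^7 s = 1.99×10^-7 s⁻¹.
Required C = F₀ / (A ω) = 126 / (1.09 × 1.99×10^-7) = 5.80×10^8 J/(m²·K).
D = C / (ρ c_p) = 5.80×10^8 / (1030 × 4100) = 137 m.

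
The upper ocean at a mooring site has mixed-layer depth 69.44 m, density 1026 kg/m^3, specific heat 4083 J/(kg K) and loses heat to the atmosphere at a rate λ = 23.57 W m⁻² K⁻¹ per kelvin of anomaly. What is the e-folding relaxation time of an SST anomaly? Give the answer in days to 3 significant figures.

143 days

Areal heat capacity C = ρ c_p D = 1026 × 4083 × 69.44 = 2.91×10^8 J/(m^2 K).
Relaxation time τ = C / λ = 2.91×10^8 / 23.57 = 1.23×10^7 s.
In days: 1.23×10^7 s / (86400 s/day) = 143 days.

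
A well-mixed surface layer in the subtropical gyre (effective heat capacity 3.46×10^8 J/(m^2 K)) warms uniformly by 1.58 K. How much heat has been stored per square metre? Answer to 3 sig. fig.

Areal heat capacity C = 3.46×10^8 J/(m^2 K) (given).
ΔQ = C ΔT = 3.46×10^8 × 1.58 = 5.47×10^8 J/m².

5.47×10^8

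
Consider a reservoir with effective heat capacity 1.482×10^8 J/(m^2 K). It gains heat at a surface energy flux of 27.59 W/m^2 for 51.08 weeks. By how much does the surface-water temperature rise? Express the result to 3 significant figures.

5.75 K

Areal heat capacity C = 1.482×10^8 J/(m^2 K) (given).
Net heat input Q = F Δt = 27.59 × (51.08 weeks × 6.048×10^5 s/week) = 8.52×10^8 J/m².
ΔT = Q / C = 8.52×10^8 / 1.48×10^8 = 5.75 K.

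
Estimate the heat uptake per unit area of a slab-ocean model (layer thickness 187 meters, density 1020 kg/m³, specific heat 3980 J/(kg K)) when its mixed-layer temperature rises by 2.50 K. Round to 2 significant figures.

Areal heat capacity C = ρ c_p D = 1020 × 3980 × 187 = 7.59×10^8 J m⁻² K⁻¹.
ΔQ = C ΔT = 7.59×10^8 × 2.50 = 1.90×10^9 J/m².

1.9×10^9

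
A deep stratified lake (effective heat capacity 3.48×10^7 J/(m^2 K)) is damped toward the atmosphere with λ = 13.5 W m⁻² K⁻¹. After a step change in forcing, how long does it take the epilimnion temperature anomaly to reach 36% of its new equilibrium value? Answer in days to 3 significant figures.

Areal heat capacity C = 3.48×10^7 J/(m^2 K) (given).
τ = C / λ = 3.48×10^7 / 13.5 = 2.58×10^6 s.
Fraction reached: 1 − e^(−t/τ) = 0.36 ⇒ t = −τ ln(1 − 0.36) = τ × 0.446.
t = 1.15×10^6 s = 13.3 days.

13.3 days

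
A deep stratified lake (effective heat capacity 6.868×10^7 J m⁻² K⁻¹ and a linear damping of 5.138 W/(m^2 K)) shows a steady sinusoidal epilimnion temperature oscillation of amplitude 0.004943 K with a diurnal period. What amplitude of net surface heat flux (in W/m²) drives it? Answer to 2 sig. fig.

Areal heat capacity C = 6.868×10^7 J m⁻² K⁻¹ (given).
ω = 2π / 86400 s = 7.27×10^-5 s⁻¹.
√((Cω)² + λ²) = √((4990)² + 5.138²) = 4990 W/(m²·K).
F₀ = A × √((Cω)²+λ²) = 0.004943 × 4990 = 24.7 W/m².

25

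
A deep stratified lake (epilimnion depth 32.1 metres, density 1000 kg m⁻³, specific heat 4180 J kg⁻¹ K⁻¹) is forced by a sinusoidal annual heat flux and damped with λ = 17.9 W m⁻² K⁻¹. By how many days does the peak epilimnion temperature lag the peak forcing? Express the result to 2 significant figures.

Areal heat capacity C = ρ c_p D = 1000 × 4180 × 32.1 = 1.34×10^8 J/(m²·K).
ω = 2π / 3.15×10^7 s = 1.99×10^-7 s⁻¹.
Phase lag φ = arctan(Cω/λ) = arctan(26.7/17.9) = 0.981 rad.
Time lag = φ / ω = 0.981 / 1.99×10^-7 = 4.92×10^6 s = 57.0 days.

57 days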